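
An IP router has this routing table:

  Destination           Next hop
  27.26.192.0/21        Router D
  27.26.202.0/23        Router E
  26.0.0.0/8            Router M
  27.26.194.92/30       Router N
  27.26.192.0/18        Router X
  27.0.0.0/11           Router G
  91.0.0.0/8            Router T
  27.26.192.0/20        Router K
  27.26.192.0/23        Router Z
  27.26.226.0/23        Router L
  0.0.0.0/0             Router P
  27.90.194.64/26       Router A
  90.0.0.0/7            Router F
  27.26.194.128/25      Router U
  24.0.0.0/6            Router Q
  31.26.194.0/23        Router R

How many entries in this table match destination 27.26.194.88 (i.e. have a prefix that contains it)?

Prefixes containing 27.26.194.88:
  0.0.0.0/0 (default, matches everything)
  24.0.0.0/6 (24.0.0.0 - 27.255.255.255)
  27.0.0.0/11 (27.0.0.0 - 27.31.255.255)
  27.26.192.0/18 (27.26.192.0 - 27.26.255.255)
  27.26.192.0/20 (27.26.192.0 - 27.26.207.255)
  27.26.192.0/21 (27.26.192.0 - 27.26.199.255)
Total matching entries: 6.

6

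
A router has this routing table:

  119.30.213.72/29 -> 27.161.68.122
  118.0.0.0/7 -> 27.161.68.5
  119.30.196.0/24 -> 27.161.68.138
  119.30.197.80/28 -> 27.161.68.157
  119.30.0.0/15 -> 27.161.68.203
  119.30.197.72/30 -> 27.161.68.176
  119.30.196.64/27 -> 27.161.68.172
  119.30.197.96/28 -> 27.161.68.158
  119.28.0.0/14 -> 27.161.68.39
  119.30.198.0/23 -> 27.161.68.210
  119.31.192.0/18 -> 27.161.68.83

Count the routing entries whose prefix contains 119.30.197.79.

Prefixes containing 119.30.197.79:
  118.0.0.0/7 (118.0.0.0 - 119.255.255.255)
  119.28.0.0/14 (119.28.0.0 - 119.31.255.255)
  119.30.0.0/15 (119.30.0.0 - 119.31.255.255)
Total matching entries: 3.

3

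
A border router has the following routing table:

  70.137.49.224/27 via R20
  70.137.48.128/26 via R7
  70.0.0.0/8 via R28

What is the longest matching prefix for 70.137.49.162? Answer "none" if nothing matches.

70.0.0.0/8

Entries matching 70.137.49.162:
  70.0.0.0/8 (70.0.0.0 - 70.255.255.255)
Most specific is 70.0.0.0/8.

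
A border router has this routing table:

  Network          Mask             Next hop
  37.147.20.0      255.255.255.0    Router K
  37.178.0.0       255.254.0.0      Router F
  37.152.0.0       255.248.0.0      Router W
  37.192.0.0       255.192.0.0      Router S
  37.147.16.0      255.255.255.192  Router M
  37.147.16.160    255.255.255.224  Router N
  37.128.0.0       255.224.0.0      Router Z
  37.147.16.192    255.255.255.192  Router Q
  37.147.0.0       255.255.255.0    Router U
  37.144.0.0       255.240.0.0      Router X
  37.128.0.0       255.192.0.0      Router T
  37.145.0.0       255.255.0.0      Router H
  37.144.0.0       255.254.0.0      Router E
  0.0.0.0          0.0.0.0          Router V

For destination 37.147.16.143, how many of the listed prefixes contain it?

4

Prefixes containing 37.147.16.143:
  0.0.0.0/0 (default, matches everything)
  37.128.0.0/10 (37.128.0.0 - 37.191.255.255)
  37.128.0.0/11 (37.128.0.0 - 37.159.255.255)
  37.144.0.0/12 (37.144.0.0 - 37.159.255.255)
Total matching entries: 4.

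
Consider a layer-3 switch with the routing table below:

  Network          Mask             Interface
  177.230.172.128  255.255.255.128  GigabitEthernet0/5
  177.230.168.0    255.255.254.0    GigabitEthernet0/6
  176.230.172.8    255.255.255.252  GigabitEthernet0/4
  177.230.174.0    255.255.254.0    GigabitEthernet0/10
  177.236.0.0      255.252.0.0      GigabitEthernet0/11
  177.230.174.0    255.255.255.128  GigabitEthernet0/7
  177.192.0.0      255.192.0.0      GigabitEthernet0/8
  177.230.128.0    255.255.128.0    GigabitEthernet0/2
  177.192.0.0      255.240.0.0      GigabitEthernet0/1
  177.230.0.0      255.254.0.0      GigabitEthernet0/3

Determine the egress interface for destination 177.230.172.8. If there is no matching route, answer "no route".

GigabitEthernet0/2

Routes whose prefix contains 177.230.172.8:
  177.192.0.0/10 (177.192.0.0 - 177.255.255.255) -> GigabitEthernet0/8
  177.230.0.0/15 (177.230.0.0 - 177.231.255.255) -> GigabitEthernet0/3
  177.230.128.0/17 (177.230.128.0 - 177.230.255.255) -> GigabitEthernet0/2
More-specific entries that do NOT match:
  176.230.172.8/30 (176.230.172.8 - 176.230.172.11) does not contain 177.230.172.8
  177.230.172.128/25 (177.230.172.128 - 177.230.172.255) does not contain 177.230.172.8
  177.230.174.0/25 (177.230.174.0 - 177.230.174.127) does not contain 177.230.172.8
  177.230.168.0/23 (177.230.168.0 - 177.230.169.255) does not contain 177.230.172.8
  177.230.174.0/23 (177.230.174.0 - 177.230.175.255) does not contain 177.230.172.8
Longest matching prefix is /17 -> interface GigabitEthernet0/2.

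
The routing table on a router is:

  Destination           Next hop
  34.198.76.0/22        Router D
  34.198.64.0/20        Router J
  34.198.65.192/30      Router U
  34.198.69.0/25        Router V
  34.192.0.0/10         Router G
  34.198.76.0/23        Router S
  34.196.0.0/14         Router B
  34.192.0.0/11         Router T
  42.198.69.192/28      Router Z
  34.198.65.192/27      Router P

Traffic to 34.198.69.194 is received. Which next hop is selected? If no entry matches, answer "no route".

Routes whose prefix contains 34.198.69.194:
  34.192.0.0/10 (34.192.0.0 - 34.255.255.255) -> Router G
  34.192.0.0/11 (34.192.0.0 - 34.223.255.255) -> Router T
  34.196.0.0/14 (34.196.0.0 - 34.199.255.255) -> Router B
  34.198.64.0/20 (34.198.64.0 - 34.198.79.255) -> Router J
More-specific entries that do NOT match:
  34.198.65.192/30 (34.198.65.192 - 34.198.65.195) does not contain 34.198.69.194
  42.198.69.192/28 (42.198.69.192 - 42.198.69.207) does not contain 34.198.69.194
  34.198.65.192/27 (34.198.65.192 - 34.198.65.223) does not contain 34.198.69.194
  34.198.69.0/25 (34.198.69.0 - 34.198.69.127) does not contain 34.198.69.194
  34.198.76.0/23 (34.198.76.0 - 34.198.77.255) does not contain 34.198.69.194
  34.198.76.0/22 (34.198.76.0 - 34.198.79.255) does not contain 34.198.69.194
Longest matching prefix is /20 -> next hop Router J.

Router J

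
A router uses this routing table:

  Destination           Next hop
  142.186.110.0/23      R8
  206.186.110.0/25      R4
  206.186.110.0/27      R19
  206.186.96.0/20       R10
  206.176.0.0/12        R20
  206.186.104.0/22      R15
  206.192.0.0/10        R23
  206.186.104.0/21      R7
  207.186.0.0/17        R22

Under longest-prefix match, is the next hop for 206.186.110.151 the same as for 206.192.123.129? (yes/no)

no

206.186.110.151: longest match 206.186.104.0/21 -> R7
206.192.123.129: longest match 206.192.0.0/10 -> R23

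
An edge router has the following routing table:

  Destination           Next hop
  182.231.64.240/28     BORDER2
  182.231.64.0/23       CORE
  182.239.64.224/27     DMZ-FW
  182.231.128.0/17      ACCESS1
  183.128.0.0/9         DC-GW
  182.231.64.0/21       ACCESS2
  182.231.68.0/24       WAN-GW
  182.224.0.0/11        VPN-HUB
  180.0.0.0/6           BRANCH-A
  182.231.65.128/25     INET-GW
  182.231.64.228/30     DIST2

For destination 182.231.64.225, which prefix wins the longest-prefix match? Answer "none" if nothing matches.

Entries matching 182.231.64.225:
  180.0.0.0/6 (180.0.0.0 - 183.255.255.255)
  182.224.0.0/11 (182.224.0.0 - 182.255.255.255)
  182.231.64.0/21 (182.231.64.0 - 182.231.71.255)
  182.231.64.0/23 (182.231.64.0 - 182.231.65.255)
Most specific is 182.231.64.0/23.

182.231.64.0/23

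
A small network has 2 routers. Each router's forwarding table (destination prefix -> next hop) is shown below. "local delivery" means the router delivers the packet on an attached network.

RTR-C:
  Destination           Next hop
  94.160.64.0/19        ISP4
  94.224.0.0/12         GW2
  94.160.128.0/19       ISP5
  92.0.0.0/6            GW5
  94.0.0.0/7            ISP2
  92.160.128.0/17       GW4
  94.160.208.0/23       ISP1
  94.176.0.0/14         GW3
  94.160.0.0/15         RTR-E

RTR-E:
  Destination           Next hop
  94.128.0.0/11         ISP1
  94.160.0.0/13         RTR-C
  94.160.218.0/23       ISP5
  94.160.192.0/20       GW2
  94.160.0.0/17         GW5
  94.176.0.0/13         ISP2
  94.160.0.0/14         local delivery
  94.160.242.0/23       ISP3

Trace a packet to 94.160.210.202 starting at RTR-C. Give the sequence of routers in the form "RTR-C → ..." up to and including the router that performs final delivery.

RTR-C → RTR-E

At RTR-C: longest match for 94.160.210.202 is 94.160.0.0/15 -> RTR-E
At RTR-E: longest match for 94.160.210.202 is 94.160.0.0/14 -> local delivery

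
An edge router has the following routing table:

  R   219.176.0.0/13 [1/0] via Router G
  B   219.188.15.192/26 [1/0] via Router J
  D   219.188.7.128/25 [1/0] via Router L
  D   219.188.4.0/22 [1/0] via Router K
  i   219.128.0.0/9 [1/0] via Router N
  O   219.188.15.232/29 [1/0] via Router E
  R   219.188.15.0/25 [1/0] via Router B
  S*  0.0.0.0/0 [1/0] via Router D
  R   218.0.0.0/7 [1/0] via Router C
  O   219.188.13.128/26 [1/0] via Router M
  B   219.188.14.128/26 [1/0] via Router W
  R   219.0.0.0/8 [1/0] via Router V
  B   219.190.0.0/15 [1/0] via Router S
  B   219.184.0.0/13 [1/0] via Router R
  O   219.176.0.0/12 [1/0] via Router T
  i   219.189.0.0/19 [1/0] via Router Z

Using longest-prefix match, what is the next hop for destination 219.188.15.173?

Routes whose prefix contains 219.188.15.173:
  0.0.0.0/0 (default, matches everything) -> Router D
  218.0.0.0/7 (218.0.0.0 - 219.255.255.255) -> Router C
  219.0.0.0/8 (219.0.0.0 - 219.255.255.255) -> Router V
  219.128.0.0/9 (219.128.0.0 - 219.255.255.255) -> Router N
  219.176.0.0/12 (219.176.0.0 - 219.191.255.255) -> Router T
  219.184.0.0/13 (219.184.0.0 - 219.191.255.255) -> Router R
More-specific entries that do NOT match:
  219.188.15.232/29 (219.188.15.232 - 219.188.15.239) does not contain 219.188.15.173
  219.188.15.192/26 (219.188.15.192 - 219.188.15.255) does not contain 219.188.15.173
  219.188.13.128/26 (219.188.13.128 - 219.188.13.191) does not contain 219.188.15.173
  219.188.14.128/26 (219.188.14.128 - 219.188.14.191) does not contain 219.188.15.173
  219.188.7.128/25 (219.188.7.128 - 219.188.7.255) does not contain 219.188.15.173
  219.188.15.0/25 (219.188.15.0 - 219.188.15.127) does not contain 219.188.15.173
  219.188.4.0/22 (219.188.4.0 - 219.188.7.255) does not contain 219.188.15.173
  219.189.0.0/19 (219.189.0.0 - 219.189.31.255) does not contain 219.188.15.173
  219.190.0.0/15 (219.190.0.0 - 219.191.255.255) does not contain 219.188.15.173
Longest matching prefix is /13 -> next hop Router R.

Router R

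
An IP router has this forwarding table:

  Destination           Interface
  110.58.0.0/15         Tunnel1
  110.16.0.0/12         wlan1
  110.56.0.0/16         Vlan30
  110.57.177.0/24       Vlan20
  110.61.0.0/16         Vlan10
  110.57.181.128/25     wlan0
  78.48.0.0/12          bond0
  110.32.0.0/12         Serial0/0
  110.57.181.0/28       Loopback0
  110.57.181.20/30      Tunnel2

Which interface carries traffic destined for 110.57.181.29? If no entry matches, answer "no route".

No entry's prefix contains 110.57.181.29; there is no default route.

no route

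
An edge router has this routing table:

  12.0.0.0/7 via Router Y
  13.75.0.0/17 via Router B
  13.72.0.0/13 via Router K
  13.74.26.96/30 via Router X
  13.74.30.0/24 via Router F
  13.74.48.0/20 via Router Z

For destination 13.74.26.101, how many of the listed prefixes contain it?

Prefixes containing 13.74.26.101:
  12.0.0.0/7 (12.0.0.0 - 13.255.255.255)
  13.72.0.0/13 (13.72.0.0 - 13.79.255.255)
Total matching entries: 2.

2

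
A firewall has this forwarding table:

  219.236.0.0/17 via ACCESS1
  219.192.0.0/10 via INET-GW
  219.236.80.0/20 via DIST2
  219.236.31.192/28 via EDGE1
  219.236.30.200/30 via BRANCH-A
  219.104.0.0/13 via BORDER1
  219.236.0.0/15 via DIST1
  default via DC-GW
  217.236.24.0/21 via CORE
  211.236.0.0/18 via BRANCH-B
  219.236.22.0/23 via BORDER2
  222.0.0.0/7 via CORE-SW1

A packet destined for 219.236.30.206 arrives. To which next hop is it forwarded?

ACCESS1

Routes whose prefix contains 219.236.30.206:
  0.0.0.0/0 (default, matches everything) -> DC-GW
  219.192.0.0/10 (219.192.0.0 - 219.255.255.255) -> INET-GW
  219.236.0.0/15 (219.236.0.0 - 219.237.255.255) -> DIST1
  219.236.0.0/17 (219.236.0.0 - 219.236.127.255) -> ACCESS1
More-specific entries that do NOT match:
  219.236.30.200/30 (219.236.30.200 - 219.236.30.203) does not contain 219.236.30.206
  219.236.31.192/28 (219.236.31.192 - 219.236.31.207) does not contain 219.236.30.206
  219.236.22.0/23 (219.236.22.0 - 219.236.23.255) does not contain 219.236.30.206
  217.236.24.0/21 (217.236.24.0 - 217.236.31.255) does not contain 219.236.30.206
  219.236.80.0/20 (219.236.80.0 - 219.236.95.255) does not contain 219.236.30.206
  211.236.0.0/18 (211.236.0.0 - 211.236.63.255) does not contain 219.236.30.206
Longest matching prefix is /17 -> next hop ACCESS1.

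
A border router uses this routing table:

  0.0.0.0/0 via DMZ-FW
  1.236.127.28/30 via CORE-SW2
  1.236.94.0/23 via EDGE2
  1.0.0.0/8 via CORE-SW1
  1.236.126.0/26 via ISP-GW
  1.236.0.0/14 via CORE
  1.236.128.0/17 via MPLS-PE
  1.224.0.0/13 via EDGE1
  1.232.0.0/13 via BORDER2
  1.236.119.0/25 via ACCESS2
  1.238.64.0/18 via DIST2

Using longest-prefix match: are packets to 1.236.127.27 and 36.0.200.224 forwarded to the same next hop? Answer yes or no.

1.236.127.27: longest match 1.236.0.0/14 -> CORE
36.0.200.224: longest match 0.0.0.0/0 -> DMZ-FW

no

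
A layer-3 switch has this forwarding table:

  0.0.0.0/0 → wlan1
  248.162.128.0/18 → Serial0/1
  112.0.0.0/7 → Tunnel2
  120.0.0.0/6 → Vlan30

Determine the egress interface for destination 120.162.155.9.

Routes whose prefix contains 120.162.155.9:
  0.0.0.0/0 (default, matches everything) -> wlan1
  120.0.0.0/6 (120.0.0.0 - 123.255.255.255) -> Vlan30
More-specific entries that do NOT match:
  248.162.128.0/18 (248.162.128.0 - 248.162.191.255) does not contain 120.162.155.9
  112.0.0.0/7 (112.0.0.0 - 113.255.255.255) does not contain 120.162.155.9
Longest matching prefix is /6 -> interface Vlan30.

Vlan30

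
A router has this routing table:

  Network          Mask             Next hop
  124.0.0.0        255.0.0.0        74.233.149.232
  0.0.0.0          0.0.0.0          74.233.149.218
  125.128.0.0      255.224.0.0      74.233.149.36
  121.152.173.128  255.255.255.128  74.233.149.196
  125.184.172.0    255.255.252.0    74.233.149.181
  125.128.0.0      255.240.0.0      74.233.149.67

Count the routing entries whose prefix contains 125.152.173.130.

2

Prefixes containing 125.152.173.130:
  0.0.0.0/0 (default, matches everything)
  125.128.0.0/11 (125.128.0.0 - 125.159.255.255)
Total matching entries: 2.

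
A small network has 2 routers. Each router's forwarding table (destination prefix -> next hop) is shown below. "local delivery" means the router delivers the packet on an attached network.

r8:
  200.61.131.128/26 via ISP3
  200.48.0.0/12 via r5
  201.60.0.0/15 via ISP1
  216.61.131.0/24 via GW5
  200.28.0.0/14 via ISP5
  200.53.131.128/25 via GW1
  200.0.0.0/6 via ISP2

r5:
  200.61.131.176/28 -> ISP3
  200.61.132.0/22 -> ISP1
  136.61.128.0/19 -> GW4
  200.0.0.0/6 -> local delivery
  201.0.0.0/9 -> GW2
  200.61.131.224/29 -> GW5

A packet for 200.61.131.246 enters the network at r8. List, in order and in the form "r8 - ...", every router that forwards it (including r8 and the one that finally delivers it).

At r8: longest match for 200.61.131.246 is 200.48.0.0/12 -> r5
At r5: longest match for 200.61.131.246 is 200.0.0.0/6 -> local delivery

r8 - r5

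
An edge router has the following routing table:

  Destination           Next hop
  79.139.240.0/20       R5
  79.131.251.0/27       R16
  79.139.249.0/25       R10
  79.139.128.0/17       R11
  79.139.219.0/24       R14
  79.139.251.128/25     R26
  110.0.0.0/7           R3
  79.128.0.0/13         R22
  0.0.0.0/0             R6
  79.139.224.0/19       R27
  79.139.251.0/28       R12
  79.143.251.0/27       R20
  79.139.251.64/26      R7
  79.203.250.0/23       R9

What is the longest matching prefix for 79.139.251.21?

Entries matching 79.139.251.21:
  0.0.0.0/0 (default, matches everything)
  79.139.128.0/17 (79.139.128.0 - 79.139.255.255)
  79.139.224.0/19 (79.139.224.0 - 79.139.255.255)
  79.139.240.0/20 (79.139.240.0 - 79.139.255.255)
Most specific is 79.139.240.0/20.

79.139.240.0/20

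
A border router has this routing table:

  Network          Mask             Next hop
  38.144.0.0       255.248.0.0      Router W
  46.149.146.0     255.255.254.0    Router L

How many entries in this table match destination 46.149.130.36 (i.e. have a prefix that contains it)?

No listed prefix contains 46.149.130.36.
Total matching entries: 0.

0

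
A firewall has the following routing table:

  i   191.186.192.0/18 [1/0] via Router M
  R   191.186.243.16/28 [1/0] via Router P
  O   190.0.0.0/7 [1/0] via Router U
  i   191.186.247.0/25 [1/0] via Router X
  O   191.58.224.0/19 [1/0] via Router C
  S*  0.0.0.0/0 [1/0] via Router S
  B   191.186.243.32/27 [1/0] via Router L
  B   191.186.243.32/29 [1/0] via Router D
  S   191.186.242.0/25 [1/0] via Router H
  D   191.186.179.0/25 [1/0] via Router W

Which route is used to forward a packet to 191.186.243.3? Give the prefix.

Entries matching 191.186.243.3:
  0.0.0.0/0 (default, matches everything)
  190.0.0.0/7 (190.0.0.0 - 191.255.255.255)
  191.186.192.0/18 (191.186.192.0 - 191.186.255.255)
Most specific is 191.186.192.0/18.

191.186.192.0/18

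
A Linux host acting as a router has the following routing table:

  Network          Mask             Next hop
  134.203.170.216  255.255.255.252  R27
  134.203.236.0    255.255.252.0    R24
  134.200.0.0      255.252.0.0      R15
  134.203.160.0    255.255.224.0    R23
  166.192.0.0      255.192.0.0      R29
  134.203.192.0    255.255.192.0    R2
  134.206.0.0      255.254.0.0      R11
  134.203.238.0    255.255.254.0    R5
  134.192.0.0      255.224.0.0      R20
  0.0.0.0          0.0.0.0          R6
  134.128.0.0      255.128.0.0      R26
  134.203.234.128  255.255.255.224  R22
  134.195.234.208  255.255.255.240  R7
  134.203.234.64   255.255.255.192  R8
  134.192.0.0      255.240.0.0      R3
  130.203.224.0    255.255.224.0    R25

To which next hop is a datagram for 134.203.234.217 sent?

Routes whose prefix contains 134.203.234.217:
  0.0.0.0/0 (default, matches everything) -> R6
  134.128.0.0/9 (134.128.0.0 - 134.255.255.255) -> R26
  134.192.0.0/11 (134.192.0.0 - 134.223.255.255) -> R20
  134.192.0.0/12 (134.192.0.0 - 134.207.255.255) -> R3
  134.200.0.0/14 (134.200.0.0 - 134.203.255.255) -> R15
  134.203.192.0/18 (134.203.192.0 - 134.203.255.255) -> R2
More-specific entries that do NOT match:
  134.203.170.216/30 (134.203.170.216 - 134.203.170.219) does not contain 134.203.234.217
  134.195.234.208/28 (134.195.234.208 - 134.195.234.223) does not contain 134.203.234.217
  134.203.234.128/27 (134.203.234.128 - 134.203.234.159) does not contain 134.203.234.217
  134.203.234.64/26 (134.203.234.64 - 134.203.234.127) does not contain 134.203.234.217
  134.203.238.0/23 (134.203.238.0 - 134.203.239.255) does not contain 134.203.234.217
  134.203.236.0/22 (134.203.236.0 - 134.203.239.255) does not contain 134.203.234.217
  134.203.160.0/19 (134.203.160.0 - 134.203.191.255) does not contain 134.203.234.217
  130.203.224.0/19 (130.203.224.0 - 130.203.255.255) does not contain 134.203.234.217
Longest matching prefix is /18 -> next hop R2.

R2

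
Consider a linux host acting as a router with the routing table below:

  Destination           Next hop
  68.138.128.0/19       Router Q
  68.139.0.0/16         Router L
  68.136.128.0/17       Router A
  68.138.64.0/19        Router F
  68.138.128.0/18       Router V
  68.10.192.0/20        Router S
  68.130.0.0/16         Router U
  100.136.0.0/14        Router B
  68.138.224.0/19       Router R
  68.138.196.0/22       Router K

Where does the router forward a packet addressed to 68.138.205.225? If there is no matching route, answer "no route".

no route

No entry's prefix contains 68.138.205.225; there is no default route.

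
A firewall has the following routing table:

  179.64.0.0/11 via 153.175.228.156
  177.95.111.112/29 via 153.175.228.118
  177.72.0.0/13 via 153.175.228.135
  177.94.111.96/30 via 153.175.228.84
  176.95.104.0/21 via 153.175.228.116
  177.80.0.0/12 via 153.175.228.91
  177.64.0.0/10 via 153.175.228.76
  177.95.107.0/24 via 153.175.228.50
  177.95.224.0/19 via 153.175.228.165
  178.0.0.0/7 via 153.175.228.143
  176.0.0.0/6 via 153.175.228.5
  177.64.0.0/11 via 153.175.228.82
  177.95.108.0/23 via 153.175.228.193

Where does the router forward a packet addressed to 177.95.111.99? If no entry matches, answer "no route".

Routes whose prefix contains 177.95.111.99:
  176.0.0.0/6 (176.0.0.0 - 179.255.255.255) -> 153.175.228.5
  177.64.0.0/10 (177.64.0.0 - 177.127.255.255) -> 153.175.228.76
  177.64.0.0/11 (177.64.0.0 - 177.95.255.255) -> 153.175.228.82
  177.80.0.0/12 (177.80.0.0 - 177.95.255.255) -> 153.175.228.91
More-specific entries that do NOT match:
  177.94.111.96/30 (177.94.111.96 - 177.94.111.99) does not contain 177.95.111.99
  177.95.111.112/29 (177.95.111.112 - 177.95.111.119) does not contain 177.95.111.99
  177.95.107.0/24 (177.95.107.0 - 177.95.107.255) does not contain 177.95.111.99
  177.95.108.0/23 (177.95.108.0 - 177.95.109.255) does not contain 177.95.111.99
  176.95.104.0/21 (176.95.104.0 - 176.95.111.255) does not contain 177.95.111.99
  177.95.224.0/19 (177.95.224.0 - 177.95.255.255) does not contain 177.95.111.99
  177.72.0.0/13 (177.72.0.0 - 177.79.255.255) does not contain 177.95.111.99
Longest matching prefix is /12 -> next hop 153.175.228.91.

153.175.228.91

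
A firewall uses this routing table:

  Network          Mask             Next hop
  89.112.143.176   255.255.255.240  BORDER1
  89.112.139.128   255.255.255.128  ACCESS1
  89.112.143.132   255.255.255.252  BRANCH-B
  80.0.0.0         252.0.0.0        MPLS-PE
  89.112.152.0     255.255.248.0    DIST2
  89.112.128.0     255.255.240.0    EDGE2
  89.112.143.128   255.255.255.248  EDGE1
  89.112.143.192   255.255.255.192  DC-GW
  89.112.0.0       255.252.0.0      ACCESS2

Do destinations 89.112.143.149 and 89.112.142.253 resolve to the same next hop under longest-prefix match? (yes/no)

89.112.143.149: longest match 89.112.128.0/20 -> EDGE2
89.112.142.253: longest match 89.112.128.0/20 -> EDGE2

yes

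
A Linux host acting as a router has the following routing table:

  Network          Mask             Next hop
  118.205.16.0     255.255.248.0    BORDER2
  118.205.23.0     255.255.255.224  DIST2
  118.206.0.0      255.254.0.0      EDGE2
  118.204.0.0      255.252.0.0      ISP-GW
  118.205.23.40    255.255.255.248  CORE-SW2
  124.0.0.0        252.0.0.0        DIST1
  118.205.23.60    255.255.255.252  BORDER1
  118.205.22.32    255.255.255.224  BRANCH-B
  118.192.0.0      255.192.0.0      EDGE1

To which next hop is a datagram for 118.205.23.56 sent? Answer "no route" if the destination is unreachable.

BORDER2

Routes whose prefix contains 118.205.23.56:
  118.192.0.0/10 (118.192.0.0 - 118.255.255.255) -> EDGE1
  118.204.0.0/14 (118.204.0.0 - 118.207.255.255) -> ISP-GW
  118.205.16.0/21 (118.205.16.0 - 118.205.23.255) -> BORDER2
More-specific entries that do NOT match:
  118.205.23.60/30 (118.205.23.60 - 118.205.23.63) does not contain 118.205.23.56
  118.205.23.40/29 (118.205.23.40 - 118.205.23.47) does not contain 118.205.23.56
  118.205.23.0/27 (118.205.23.0 - 118.205.23.31) does not contain 118.205.23.56
  118.205.22.32/27 (118.205.22.32 - 118.205.22.63) does not contain 118.205.23.56
Longest matching prefix is /21 -> next hop BORDER2.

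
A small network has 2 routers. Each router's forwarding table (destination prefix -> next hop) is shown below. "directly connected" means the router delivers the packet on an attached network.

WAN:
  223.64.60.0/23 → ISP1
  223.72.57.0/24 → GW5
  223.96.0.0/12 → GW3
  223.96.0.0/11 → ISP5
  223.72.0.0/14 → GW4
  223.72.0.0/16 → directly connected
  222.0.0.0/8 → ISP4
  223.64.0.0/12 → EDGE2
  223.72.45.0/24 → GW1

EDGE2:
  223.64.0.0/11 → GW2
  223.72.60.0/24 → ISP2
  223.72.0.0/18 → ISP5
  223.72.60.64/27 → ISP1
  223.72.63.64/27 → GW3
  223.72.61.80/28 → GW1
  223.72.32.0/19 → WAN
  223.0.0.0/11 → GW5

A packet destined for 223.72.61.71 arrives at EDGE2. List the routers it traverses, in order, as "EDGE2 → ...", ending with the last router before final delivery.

At EDGE2: longest match for 223.72.61.71 is 223.72.32.0/19 -> WAN
At WAN: longest match for 223.72.61.71 is 223.72.0.0/16 -> directly connected

EDGE2 → WAN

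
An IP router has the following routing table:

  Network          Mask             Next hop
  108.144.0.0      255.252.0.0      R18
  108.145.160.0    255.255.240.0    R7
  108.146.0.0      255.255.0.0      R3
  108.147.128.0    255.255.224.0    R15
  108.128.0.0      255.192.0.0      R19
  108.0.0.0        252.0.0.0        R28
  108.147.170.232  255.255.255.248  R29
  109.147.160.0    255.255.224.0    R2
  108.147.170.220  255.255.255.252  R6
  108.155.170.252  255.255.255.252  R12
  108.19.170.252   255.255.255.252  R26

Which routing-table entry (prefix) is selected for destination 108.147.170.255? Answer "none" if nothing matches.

108.144.0.0/14

Entries matching 108.147.170.255:
  108.0.0.0/6 (108.0.0.0 - 111.255.255.255)
  108.128.0.0/10 (108.128.0.0 - 108.191.255.255)
  108.144.0.0/14 (108.144.0.0 - 108.147.255.255)
Most specific is 108.144.0.0/14.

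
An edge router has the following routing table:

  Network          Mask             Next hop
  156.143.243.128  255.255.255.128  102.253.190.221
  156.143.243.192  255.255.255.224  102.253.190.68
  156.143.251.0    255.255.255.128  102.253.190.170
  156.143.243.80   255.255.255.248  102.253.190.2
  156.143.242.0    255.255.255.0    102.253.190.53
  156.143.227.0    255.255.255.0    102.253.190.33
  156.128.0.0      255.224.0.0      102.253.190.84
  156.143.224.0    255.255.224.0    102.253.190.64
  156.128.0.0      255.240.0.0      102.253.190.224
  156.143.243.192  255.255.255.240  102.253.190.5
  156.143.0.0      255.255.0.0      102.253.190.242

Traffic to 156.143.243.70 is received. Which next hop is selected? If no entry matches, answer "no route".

Routes whose prefix contains 156.143.243.70:
  156.128.0.0/11 (156.128.0.0 - 156.159.255.255) -> 102.253.190.84
  156.128.0.0/12 (156.128.0.0 - 156.143.255.255) -> 102.253.190.224
  156.143.0.0/16 (156.143.0.0 - 156.143.255.255) -> 102.253.190.242
  156.143.224.0/19 (156.143.224.0 - 156.143.255.255) -> 102.253.190.64
More-specific entries that do NOT match:
  156.143.243.80/29 (156.143.243.80 - 156.143.243.87) does not contain 156.143.243.70
  156.143.243.192/28 (156.143.243.192 - 156.143.243.207) does not contain 156.143.243.70
  156.143.243.192/27 (156.143.243.192 - 156.143.243.223) does not contain 156.143.243.70
  156.143.243.128/25 (156.143.243.128 - 156.143.243.255) does not contain 156.143.243.70
  156.143.251.0/25 (156.143.251.0 - 156.143.251.127) does not contain 156.143.243.70
  156.143.242.0/24 (156.143.242.0 - 156.143.242.255) does not contain 156.143.243.70
  156.143.227.0/24 (156.143.227.0 - 156.143.227.255) does not contain 156.143.243.70
Longest matching prefix is /19 -> next hop 102.253.190.64.

102.253.190.64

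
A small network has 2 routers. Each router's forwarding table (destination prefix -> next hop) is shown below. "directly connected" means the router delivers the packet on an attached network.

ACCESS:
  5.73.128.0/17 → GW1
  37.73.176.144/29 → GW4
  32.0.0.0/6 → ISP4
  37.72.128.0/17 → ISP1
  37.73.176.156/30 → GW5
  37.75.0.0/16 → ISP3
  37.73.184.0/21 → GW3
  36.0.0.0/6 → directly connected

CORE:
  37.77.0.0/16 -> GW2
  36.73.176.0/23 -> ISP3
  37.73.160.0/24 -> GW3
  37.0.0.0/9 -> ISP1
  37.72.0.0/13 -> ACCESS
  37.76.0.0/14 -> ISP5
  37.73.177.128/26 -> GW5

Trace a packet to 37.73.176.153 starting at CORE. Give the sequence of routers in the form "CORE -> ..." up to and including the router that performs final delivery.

At CORE: longest match for 37.73.176.153 is 37.72.0.0/13 -> ACCESS
At ACCESS: longest match for 37.73.176.153 is 36.0.0.0/6 -> directly connected

CORE -> ACCESS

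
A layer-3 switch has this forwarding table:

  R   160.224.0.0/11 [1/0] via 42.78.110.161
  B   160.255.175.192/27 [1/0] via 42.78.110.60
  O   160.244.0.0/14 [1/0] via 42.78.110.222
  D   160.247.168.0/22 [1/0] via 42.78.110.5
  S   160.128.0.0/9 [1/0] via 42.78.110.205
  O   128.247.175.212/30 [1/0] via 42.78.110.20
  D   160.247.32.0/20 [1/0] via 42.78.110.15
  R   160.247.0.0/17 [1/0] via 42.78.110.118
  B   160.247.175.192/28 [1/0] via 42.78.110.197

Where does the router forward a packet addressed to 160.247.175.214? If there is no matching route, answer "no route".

Routes whose prefix contains 160.247.175.214:
  160.128.0.0/9 (160.128.0.0 - 160.255.255.255) -> 42.78.110.205
  160.224.0.0/11 (160.224.0.0 - 160.255.255.255) -> 42.78.110.161
  160.244.0.0/14 (160.244.0.0 - 160.247.255.255) -> 42.78.110.222
More-specific entries that do NOT match:
  128.247.175.212/30 (128.247.175.212 - 128.247.175.215) does not contain 160.247.175.214
  160.247.175.192/28 (160.247.175.192 - 160.247.175.207) does not contain 160.247.175.214
  160.255.175.192/27 (160.255.175.192 - 160.255.175.223) does not contain 160.247.175.214
  160.247.168.0/22 (160.247.168.0 - 160.247.171.255) does not contain 160.247.175.214
  160.247.32.0/20 (160.247.32.0 - 160.247.47.255) does not contain 160.247.175.214
  160.247.0.0/17 (160.247.0.0 - 160.247.127.255) does not contain 160.247.175.214
Longest matching prefix is /14 -> next hop 42.78.110.222.

42.78.110.222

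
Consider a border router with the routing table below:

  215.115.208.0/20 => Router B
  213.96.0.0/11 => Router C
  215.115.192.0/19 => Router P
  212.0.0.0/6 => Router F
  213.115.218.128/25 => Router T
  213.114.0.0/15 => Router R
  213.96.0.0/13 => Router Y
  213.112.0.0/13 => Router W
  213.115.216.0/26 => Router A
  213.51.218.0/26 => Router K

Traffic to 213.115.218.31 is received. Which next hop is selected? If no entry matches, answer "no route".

Routes whose prefix contains 213.115.218.31:
  212.0.0.0/6 (212.0.0.0 - 215.255.255.255) -> Router F
  213.96.0.0/11 (213.96.0.0 - 213.127.255.255) -> Router C
  213.112.0.0/13 (213.112.0.0 - 213.119.255.255) -> Router W
  213.114.0.0/15 (213.114.0.0 - 213.115.255.255) -> Router R
More-specific entries that do NOT match:
  213.115.216.0/26 (213.115.216.0 - 213.115.216.63) does not contain 213.115.218.31
  213.51.218.0/26 (213.51.218.0 - 213.51.218.63) does not contain 213.115.218.31
  213.115.218.128/25 (213.115.218.128 - 213.115.218.255) does not contain 213.115.218.31
  215.115.208.0/20 (215.115.208.0 - 215.115.223.255) does not contain 213.115.218.31
  215.115.192.0/19 (215.115.192.0 - 215.115.223.255) does not contain 213.115.218.31
Longest matching prefix is /15 -> next hop Router R.

Router R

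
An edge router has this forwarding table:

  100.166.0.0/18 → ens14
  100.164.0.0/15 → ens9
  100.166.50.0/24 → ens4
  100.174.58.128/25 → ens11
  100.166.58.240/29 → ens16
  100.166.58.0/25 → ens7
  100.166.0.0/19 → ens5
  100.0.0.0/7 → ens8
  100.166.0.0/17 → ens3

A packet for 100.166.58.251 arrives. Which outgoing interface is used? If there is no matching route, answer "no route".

ens14

Routes whose prefix contains 100.166.58.251:
  100.0.0.0/7 (100.0.0.0 - 101.255.255.255) -> ens8
  100.166.0.0/17 (100.166.0.0 - 100.166.127.255) -> ens3
  100.166.0.0/18 (100.166.0.0 - 100.166.63.255) -> ens14
More-specific entries that do NOT match:
  100.166.58.240/29 (100.166.58.240 - 100.166.58.247) does not contain 100.166.58.251
  100.174.58.128/25 (100.174.58.128 - 100.174.58.255) does not contain 100.166.58.251
  100.166.58.0/25 (100.166.58.0 - 100.166.58.127) does not contain 100.166.58.251
  100.166.50.0/24 (100.166.50.0 - 100.166.50.255) does not contain 100.166.58.251
  100.166.0.0/19 (100.166.0.0 - 100.166.31.255) does not contain 100.166.58.251
Longest matching prefix is /18 -> interface ens14.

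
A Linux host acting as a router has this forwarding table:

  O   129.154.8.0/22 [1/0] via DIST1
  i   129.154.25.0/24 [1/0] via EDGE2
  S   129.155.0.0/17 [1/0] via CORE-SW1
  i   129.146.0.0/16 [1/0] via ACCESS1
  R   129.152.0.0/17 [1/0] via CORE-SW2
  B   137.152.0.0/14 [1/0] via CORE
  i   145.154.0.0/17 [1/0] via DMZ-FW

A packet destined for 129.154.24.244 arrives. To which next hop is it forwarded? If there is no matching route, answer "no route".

no route

No entry's prefix contains 129.154.24.244; there is no default route.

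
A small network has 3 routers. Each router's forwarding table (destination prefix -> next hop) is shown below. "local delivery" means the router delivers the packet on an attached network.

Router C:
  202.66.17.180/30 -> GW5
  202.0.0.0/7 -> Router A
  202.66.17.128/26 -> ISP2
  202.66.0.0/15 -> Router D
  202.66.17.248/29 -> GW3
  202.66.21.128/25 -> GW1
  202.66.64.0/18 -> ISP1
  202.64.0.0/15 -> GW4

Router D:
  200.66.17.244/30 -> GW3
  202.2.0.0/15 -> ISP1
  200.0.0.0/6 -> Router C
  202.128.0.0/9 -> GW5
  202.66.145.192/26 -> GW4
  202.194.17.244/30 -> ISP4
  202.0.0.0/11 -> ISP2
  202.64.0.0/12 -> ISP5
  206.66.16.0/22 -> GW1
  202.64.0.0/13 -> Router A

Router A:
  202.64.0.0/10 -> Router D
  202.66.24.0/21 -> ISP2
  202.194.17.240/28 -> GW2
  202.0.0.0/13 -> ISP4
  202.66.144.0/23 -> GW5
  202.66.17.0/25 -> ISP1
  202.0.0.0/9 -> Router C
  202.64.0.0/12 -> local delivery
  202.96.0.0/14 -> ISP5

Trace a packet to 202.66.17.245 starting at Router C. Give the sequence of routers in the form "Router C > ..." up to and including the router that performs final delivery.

At Router C: longest match for 202.66.17.245 is 202.66.0.0/15 -> Router D
At Router D: longest match for 202.66.17.245 is 202.64.0.0/13 -> Router A
At Router A: longest match for 202.66.17.245 is 202.64.0.0/12 -> local delivery

Router C > Router D > Router A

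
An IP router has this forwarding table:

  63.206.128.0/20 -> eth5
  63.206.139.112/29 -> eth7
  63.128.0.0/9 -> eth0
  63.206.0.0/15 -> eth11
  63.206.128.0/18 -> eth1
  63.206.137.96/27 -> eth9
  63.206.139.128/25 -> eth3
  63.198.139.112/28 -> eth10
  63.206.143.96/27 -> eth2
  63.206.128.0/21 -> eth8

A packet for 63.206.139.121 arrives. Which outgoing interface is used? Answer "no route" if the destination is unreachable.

Routes whose prefix contains 63.206.139.121:
  63.128.0.0/9 (63.128.0.0 - 63.255.255.255) -> eth0
  63.206.0.0/15 (63.206.0.0 - 63.207.255.255) -> eth11
  63.206.128.0/18 (63.206.128.0 - 63.206.191.255) -> eth1
  63.206.128.0/20 (63.206.128.0 - 63.206.143.255) -> eth5
More-specific entries that do NOT match:
  63.206.139.112/29 (63.206.139.112 - 63.206.139.119) does not contain 63.206.139.121
  63.198.139.112/28 (63.198.139.112 - 63.198.139.127) does not contain 63.206.139.121
  63.206.137.96/27 (63.206.137.96 - 63.206.137.127) does not contain 63.206.139.121
  63.206.143.96/27 (63.206.143.96 - 63.206.143.127) does not contain 63.206.139.121
  63.206.139.128/25 (63.206.139.128 - 63.206.139.255) does not contain 63.206.139.121
  63.206.128.0/21 (63.206.128.0 - 63.206.135.255) does not contain 63.206.139.121
Longest matching prefix is /20 -> interface eth5.

eth5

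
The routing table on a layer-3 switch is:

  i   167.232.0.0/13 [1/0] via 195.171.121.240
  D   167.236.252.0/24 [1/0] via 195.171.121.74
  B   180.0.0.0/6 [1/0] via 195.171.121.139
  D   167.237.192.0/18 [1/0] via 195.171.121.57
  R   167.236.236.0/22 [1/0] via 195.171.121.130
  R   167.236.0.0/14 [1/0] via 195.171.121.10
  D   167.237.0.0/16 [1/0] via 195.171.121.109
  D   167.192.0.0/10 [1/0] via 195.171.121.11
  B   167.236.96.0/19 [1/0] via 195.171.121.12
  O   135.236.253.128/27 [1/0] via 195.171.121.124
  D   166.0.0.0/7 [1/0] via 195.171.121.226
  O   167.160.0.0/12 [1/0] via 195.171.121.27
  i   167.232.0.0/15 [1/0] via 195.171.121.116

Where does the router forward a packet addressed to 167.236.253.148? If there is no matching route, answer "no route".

Routes whose prefix contains 167.236.253.148:
  166.0.0.0/7 (166.0.0.0 - 167.255.255.255) -> 195.171.121.226
  167.192.0.0/10 (167.192.0.0 - 167.255.255.255) -> 195.171.121.11
  167.232.0.0/13 (167.232.0.0 - 167.239.255.255) -> 195.171.121.240
  167.236.0.0/14 (167.236.0.0 - 167.239.255.255) -> 195.171.121.10
More-specific entries that do NOT match:
  135.236.253.128/27 (135.236.253.128 - 135.236.253.159) does not contain 167.236.253.148
  167.236.252.0/24 (167.236.252.0 - 167.236.252.255) does not contain 167.236.253.148
  167.236.236.0/22 (167.236.236.0 - 167.236.239.255) does not contain 167.236.253.148
  167.236.96.0/19 (167.236.96.0 - 167.236.127.255) does not contain 167.236.253.148
  167.237.192.0/18 (167.237.192.0 - 167.237.255.255) does not contain 167.236.253.148
  167.237.0.0/16 (167.237.0.0 - 167.237.255.255) does not contain 167.236.253.148
  167.232.0.0/15 (167.232.0.0 - 167.233.255.255) does not contain 167.236.253.148
Longest matching prefix is /14 -> next hop 195.171.121.10.

195.171.121.10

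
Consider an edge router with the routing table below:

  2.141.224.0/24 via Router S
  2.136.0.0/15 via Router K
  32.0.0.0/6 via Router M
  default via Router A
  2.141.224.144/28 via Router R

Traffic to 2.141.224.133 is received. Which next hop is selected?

Routes whose prefix contains 2.141.224.133:
  0.0.0.0/0 (default, matches everything) -> Router A
  2.141.224.0/24 (2.141.224.0 - 2.141.224.255) -> Router S
More-specific entries that do NOT match:
  2.141.224.144/28 (2.141.224.144 - 2.141.224.159) does not contain 2.141.224.133
Longest matching prefix is /24 -> next hop Router S.

Router S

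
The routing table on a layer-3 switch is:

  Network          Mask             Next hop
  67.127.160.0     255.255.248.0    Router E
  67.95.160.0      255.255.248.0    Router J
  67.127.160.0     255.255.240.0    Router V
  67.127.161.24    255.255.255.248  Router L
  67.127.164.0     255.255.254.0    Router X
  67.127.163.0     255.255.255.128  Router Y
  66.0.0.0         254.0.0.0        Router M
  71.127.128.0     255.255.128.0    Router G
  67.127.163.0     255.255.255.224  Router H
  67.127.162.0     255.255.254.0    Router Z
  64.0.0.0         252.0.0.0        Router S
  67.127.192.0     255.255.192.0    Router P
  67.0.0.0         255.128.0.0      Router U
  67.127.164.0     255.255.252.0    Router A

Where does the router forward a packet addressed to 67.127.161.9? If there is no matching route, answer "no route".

Router E

Routes whose prefix contains 67.127.161.9:
  64.0.0.0/6 (64.0.0.0 - 67.255.255.255) -> Router S
  66.0.0.0/7 (66.0.0.0 - 67.255.255.255) -> Router M
  67.0.0.0/9 (67.0.0.0 - 67.127.255.255) -> Router U
  67.127.160.0/20 (67.127.160.0 - 67.127.175.255) -> Router V
  67.127.160.0/21 (67.127.160.0 - 67.127.167.255) -> Router E
More-specific entries that do NOT match:
  67.127.161.24/29 (67.127.161.24 - 67.127.161.31) does not contain 67.127.161.9
  67.127.163.0/27 (67.127.163.0 - 67.127.163.31) does not contain 67.127.161.9
  67.127.163.0/25 (67.127.163.0 - 67.127.163.127) does not contain 67.127.161.9
  67.127.164.0/23 (67.127.164.0 - 67.127.165.255) does not contain 67.127.161.9
  67.127.162.0/23 (67.127.162.0 - 67.127.163.255) does not contain 67.127.161.9
  67.127.164.0/22 (67.127.164.0 - 67.127.167.255) does not contain 67.127.161.9
Longest matching prefix is /21 -> next hop Router E.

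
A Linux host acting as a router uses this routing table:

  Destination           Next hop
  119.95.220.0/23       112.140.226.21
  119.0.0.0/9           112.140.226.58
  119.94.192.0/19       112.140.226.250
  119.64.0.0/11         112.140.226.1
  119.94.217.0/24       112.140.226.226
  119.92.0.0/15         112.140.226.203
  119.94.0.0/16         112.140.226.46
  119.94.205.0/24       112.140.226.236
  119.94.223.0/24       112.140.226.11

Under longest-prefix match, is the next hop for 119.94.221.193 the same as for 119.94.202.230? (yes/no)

119.94.221.193: longest match 119.94.192.0/19 -> 112.140.226.250
119.94.202.230: longest match 119.94.192.0/19 -> 112.140.226.250

yes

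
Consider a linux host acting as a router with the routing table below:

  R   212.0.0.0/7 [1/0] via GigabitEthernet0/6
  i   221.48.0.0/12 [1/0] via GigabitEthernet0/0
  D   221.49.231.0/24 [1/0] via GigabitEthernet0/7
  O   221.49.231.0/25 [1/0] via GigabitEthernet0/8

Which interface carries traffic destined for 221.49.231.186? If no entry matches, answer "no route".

Routes whose prefix contains 221.49.231.186:
  221.48.0.0/12 (221.48.0.0 - 221.63.255.255) -> GigabitEthernet0/0
  221.49.231.0/24 (221.49.231.0 - 221.49.231.255) -> GigabitEthernet0/7
More-specific entries that do NOT match:
  221.49.231.0/25 (221.49.231.0 - 221.49.231.127) does not contain 221.49.231.186
Longest matching prefix is /24 -> interface GigabitEthernet0/7.

GigabitEthernet0/7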